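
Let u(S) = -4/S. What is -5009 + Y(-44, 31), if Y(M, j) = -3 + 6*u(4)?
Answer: -5018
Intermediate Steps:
Y(M, j) = -9 (Y(M, j) = -3 + 6*(-4/4) = -3 + 6*(-4*¼) = -3 + 6*(-1) = -3 - 6 = -9)
-5009 + Y(-44, 31) = -5009 - 9 = -5018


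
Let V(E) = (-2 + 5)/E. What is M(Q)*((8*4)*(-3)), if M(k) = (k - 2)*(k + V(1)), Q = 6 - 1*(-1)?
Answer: -4800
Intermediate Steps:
Q = 7 (Q = 6 + 1 = 7)
V(E) = 3/E
M(k) = (-2 + k)*(3 + k) (M(k) = (k - 2)*(k + 3/1) = (-2 + k)*(k + 3*1) = (-2 + k)*(k + 3) = (-2 + k)*(3 + k))
M(Q)*((8*4)*(-3)) = (-6 + 7 + 7²)*((8*4)*(-3)) = (-6 + 7 + 49)*(32*(-3)) = 50*(-96) = -4800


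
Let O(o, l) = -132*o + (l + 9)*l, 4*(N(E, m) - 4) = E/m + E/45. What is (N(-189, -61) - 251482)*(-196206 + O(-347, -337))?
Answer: 3057757042884/305 ≈ 1.0025e+10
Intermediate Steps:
N(E, m) = 4 + E/180 + E/(4*m) (N(E, m) = 4 + (E/m + E/45)/4 = 4 + (E/45 + E/m)/4 = 4 + (E/180 + E/(4*m)) = 4 + E/180 + E/(4*m))
O(o, l) = -132*o + l*(9 + l) (O(o, l) = -132*o + (9 + l)*l = -132*o + l*(9 + l))
(N(-189, -61) - 251482)*(-196206 + O(-347, -337)) = ((4 + (1/180)*(-189) + (¼)*(-189)/(-61)) - 251482)*(-196206 + ((-337)² - 132*(-347) + 9*(-337))) = ((4 - 21/20 + (¼)*(-189)*(-1/61)) - 251482)*(-196206 + (113569 + 45804 - 3033)) = ((4 - 21/20 + 189/244) - 251482)*(-196206 + 156340) = (1136/305 - 251482)*(-39866) = -76700874/305*(-39866) = 3057757042884/305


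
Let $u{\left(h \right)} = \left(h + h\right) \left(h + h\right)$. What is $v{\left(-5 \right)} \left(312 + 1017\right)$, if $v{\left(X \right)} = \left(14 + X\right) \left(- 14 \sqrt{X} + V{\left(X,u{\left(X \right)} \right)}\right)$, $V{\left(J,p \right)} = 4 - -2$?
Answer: $71766 - 167454 i \sqrt{5} \approx 71766.0 - 3.7444 \cdot 10^{5} i$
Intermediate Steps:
$u{\left(h \right)} = 4 h^{2}$ ($u{\left(h \right)} = 2 h 2 h = 4 h^{2}$)
$V{\left(J,p \right)} = 6$ ($V{\left(J,p \right)} = 4 + 2 = 6$)
$v{\left(X \right)} = \left(6 - 14 \sqrt{X}\right) \left(14 + X\right)$ ($v{\left(X \right)} = \left(14 + X\right) \left(- 14 \sqrt{X} + 6\right) = \left(14 + X\right) \left(6 - 14 \sqrt{X}\right) = \left(6 - 14 \sqrt{X}\right) \left(14 + X\right)$)
$v{\left(-5 \right)} \left(312 + 1017\right) = \left(84 - 196 \sqrt{-5} - 14 \left(-5\right)^{\frac{3}{2}} + 6 \left(-5\right)\right) \left(312 + 1017\right) = \left(84 - 196 i \sqrt{5} - 14 \left(- 5 i \sqrt{5}\right) - 30\right) 1329 = \left(84 - 196 i \sqrt{5} + 70 i \sqrt{5} - 30\right) 1329 = \left(54 - 126 i \sqrt{5}\right) 1329 = 71766 - 167454 i \sqrt{5}$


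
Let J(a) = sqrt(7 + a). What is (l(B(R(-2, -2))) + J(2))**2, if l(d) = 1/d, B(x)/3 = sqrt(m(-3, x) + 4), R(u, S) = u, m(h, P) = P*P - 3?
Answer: (45 + sqrt(5))**2/225 ≈ 9.9167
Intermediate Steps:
m(h, P) = -3 + P**2 (m(h, P) = P**2 - 3 = -3 + P**2)
B(x) = 3*sqrt(1 + x**2) (B(x) = 3*sqrt((-3 + x**2) + 4) = 3*sqrt(1 + x**2))
(l(B(R(-2, -2))) + J(2))**2 = (1/(3*sqrt(1 + (-2)**2)) + sqrt(7 + 2))**2 = (1/(3*sqrt(1 + 4)) + sqrt(9))**2 = (1/(3*sqrt(5)) + 3)**2 = (sqrt(5)/15 + 3)**2 = (3 + sqrt(5)/15)**2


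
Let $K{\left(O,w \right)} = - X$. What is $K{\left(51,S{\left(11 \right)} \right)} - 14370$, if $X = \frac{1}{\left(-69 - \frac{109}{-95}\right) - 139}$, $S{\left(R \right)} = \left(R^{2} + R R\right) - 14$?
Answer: $- \frac{282384775}{19651} \approx -14370.0$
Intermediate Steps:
$S{\left(R \right)} = -14 + 2 R^{2}$ ($S{\left(R \right)} = \left(R^{2} + R^{2}\right) - 14 = 2 R^{2} - 14 = -14 + 2 R^{2}$)
$X = - \frac{95}{19651}$ ($X = \frac{1}{\left(-69 - - \frac{109}{95}\right) - 139} = \frac{1}{\left(-69 + \frac{109}{95}\right) - 139} = \frac{1}{- \frac{6446}{95} - 139} = \frac{1}{- \frac{19651}{95}} = - \frac{95}{19651} \approx -0.0048344$)
$K{\left(O,w \right)} = \frac{95}{19651}$ ($K{\left(O,w \right)} = \left(-1\right) \left(- \frac{95}{19651}\right) = \frac{95}{19651}$)
$K{\left(51,S{\left(11 \right)} \right)} - 14370 = \frac{95}{19651} - 14370 = - \frac{282384775}{19651}$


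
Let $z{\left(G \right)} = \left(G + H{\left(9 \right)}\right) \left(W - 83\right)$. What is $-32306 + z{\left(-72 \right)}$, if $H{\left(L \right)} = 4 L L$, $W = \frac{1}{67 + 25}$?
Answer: $- \frac{1224043}{23} \approx -53219.0$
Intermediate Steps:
$W = \frac{1}{92} \approx 0.01087$
$H{\left(L \right)} = 4 L^{2}$
$z{\left(G \right)} = - \frac{618435}{23} - \frac{7635 G}{92}$ ($z{\left(G \right)} = \left(G + 4 \cdot 9^{2}\right) \left(\frac{1}{92} - 83\right) = \left(G + 4 \cdot 81\right) \left(- \frac{7635}{92}\right) = \left(G + 324\right) \left(- \frac{7635}{92}\right) = \left(324 + G\right) \left(- \frac{7635}{92}\right) = - \frac{618435}{23} - \frac{7635 G}{92}$)
$-32306 + z{\left(-72 \right)} = -32306 - \frac{481005}{23} = - \frac{1224043}{23}$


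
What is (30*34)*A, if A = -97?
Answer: -98940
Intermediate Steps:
(30*34)*A = (30*34)*(-97) = 1020*(-97) = -98940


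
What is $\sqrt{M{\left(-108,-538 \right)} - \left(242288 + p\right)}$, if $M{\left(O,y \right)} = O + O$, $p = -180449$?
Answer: $3 i \sqrt{6895} \approx 249.11 i$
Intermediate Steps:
$M{\left(O,y \right)} = 2 O$
$\sqrt{M{\left(-108,-538 \right)} - \left(242288 + p\right)} = \sqrt{2 \left(-108\right) - 61839} = \sqrt{-216 + \left(-242288 + 180449\right)} = \sqrt{-216 - 61839} = \sqrt{-62055} = 3 i \sqrt{6895}$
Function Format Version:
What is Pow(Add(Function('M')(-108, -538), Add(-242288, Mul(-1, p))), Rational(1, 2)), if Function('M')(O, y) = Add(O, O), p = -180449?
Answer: Mul(3, I, Pow(6895, Rational(1, 2))) ≈ Mul(249.11, I)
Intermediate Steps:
Function('M')(O, y) = Mul(2, O)
Pow(Add(Function('M')(-108, -538), Add(-242288, Mul(-1, p))), Rational(1, 2)) = Pow(Add(Mul(2, -108), Add(-242288, Mul(-1, -180449))), Rational(1, 2)) = Pow(Add(-216, Add(-242288, 180449)), Rational(1, 2)) = Pow(Add(-216, -61839), Rational(1, 2)) = Pow(-62055, Rational(1, 2)) = Mul(3, I, Pow(6895, Rational(1, 2)))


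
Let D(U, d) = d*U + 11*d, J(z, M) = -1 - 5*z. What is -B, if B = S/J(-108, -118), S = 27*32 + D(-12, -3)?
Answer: -867/539 ≈ -1.6085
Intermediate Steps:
D(U, d) = 11*d + U*d (D(U, d) = U*d + 11*d = 11*d + U*d)
S = 867 (S = 27*32 - 3*(11 - 12) = 864 - 3*(-1) = 864 + 3 = 867)
B = 867/539 (B = 867/(-1 - 5*(-108)) = 867/(-1 + 540) = 867/539 ≈ 1.6085)
-B = -1*867/539 = -867/539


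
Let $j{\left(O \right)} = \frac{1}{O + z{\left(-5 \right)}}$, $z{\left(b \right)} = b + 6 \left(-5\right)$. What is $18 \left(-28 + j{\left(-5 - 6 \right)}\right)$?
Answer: $- \frac{11601}{23} \approx -504.39$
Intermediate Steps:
$z{\left(b \right)} = -30 + b$ ($z{\left(b \right)} = b - 30 = -30 + b$)
$j{\left(O \right)} = \frac{1}{-35 + O}$ ($j{\left(O \right)} = \frac{1}{O - 35} = \frac{1}{-35 + O}$)
$18 \left(-28 + j{\left(-5 - 6 \right)}\right) = 18 \left(-28 + \frac{1}{-35 - 11}\right) = 18 \left(-28 + \frac{1}{-46}\right) = 18 \left(-28 - \frac{1}{46}\right) = 18 \left(- \frac{1289}{46}\right) = - \frac{11601}{23}$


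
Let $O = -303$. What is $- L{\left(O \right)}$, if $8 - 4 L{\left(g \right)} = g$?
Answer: $- \frac{311}{4} \approx -77.75$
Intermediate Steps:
$L{\left(g \right)} = 2 - \frac{g}{4}$
$- L{\left(O \right)} = - (2 - - \frac{303}{4}) = - (2 + \frac{303}{4}) = \left(-1\right) \frac{311}{4} = - \frac{311}{4}$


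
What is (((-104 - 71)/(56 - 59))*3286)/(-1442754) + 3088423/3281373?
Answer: 637808353732/789035670207 ≈ 0.80834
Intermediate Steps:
(((-104 - 71)/(56 - 59))*3286)/(-1442754) + 3088423/3281373 = (-175/(-3)*3286)*(-1/1442754) + 3088423*(1/3281373) = (-175*(-1/3)*3286)*(-1/1442754) + 3088423/3281373 = ((175/3)*3286)*(-1/1442754) + 3088423/3281373 = (575050/3)*(-1/1442754) + 3088423/3281373 = -287525/2164131 + 3088423/3281373 = 637808353732/789035670207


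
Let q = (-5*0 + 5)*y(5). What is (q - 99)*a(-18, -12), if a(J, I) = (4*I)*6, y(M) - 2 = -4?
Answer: 31392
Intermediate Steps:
y(M) = -2 (y(M) = 2 - 4 = -2)
a(J, I) = 24*I
q = -10 (q = (-5*0 + 5)*(-2) = (0 + 5)*(-2) = 5*(-2) = -10)
(q - 99)*a(-18, -12) = (-10 - 99)*(24*(-12)) = -109*(-288) = 31392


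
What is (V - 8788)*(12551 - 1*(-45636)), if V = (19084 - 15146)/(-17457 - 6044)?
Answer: -12017403353762/23501 ≈ -5.1136e+8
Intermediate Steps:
V = -3938/23501 (V = 3938/(-23501) = 3938*(-1/23501) = -3938/23501 ≈ -0.16757)
(V - 8788)*(12551 - 1*(-45636)) = (-3938/23501 - 8788)*(12551 - 1*(-45636)) = -206530726*(12551 + 45636)/23501 = -206530726/23501*58187 = -12017403353762/23501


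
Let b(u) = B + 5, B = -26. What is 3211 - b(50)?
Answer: 3232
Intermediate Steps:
b(u) = -21 (b(u) = -26 + 5 = -21)
3211 - b(50) = 3211 - 1*(-21) = 3211 + 21 = 3232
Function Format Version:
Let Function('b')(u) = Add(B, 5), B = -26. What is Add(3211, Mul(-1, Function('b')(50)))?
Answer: 3232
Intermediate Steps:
Function('b')(u) = -21 (Function('b')(u) = Add(-26, 5) = -21)
Add(3211, Mul(-1, Function('b')(50))) = Add(3211, Mul(-1, -21)) = Add(3211, 21) = 3232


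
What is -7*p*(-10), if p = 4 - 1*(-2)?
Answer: 420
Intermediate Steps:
p = 6 (p = 4 + 2 = 6)
-7*p*(-10) = -7*6*(-10) = -42*(-10) = 420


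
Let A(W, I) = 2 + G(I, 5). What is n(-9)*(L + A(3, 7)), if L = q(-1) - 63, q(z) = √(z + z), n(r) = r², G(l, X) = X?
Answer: -4536 + 81*I*√2 ≈ -4536.0 + 114.55*I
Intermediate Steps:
A(W, I) = 7 (A(W, I) = 2 + 5 = 7)
q(z) = √2*√z (q(z) = √(2*z) = √2*√z)
L = -63 + I*√2 (L = √2*√(-1) - 63 = √2*I - 63 = I*√2 - 63 = -63 + I*√2 ≈ -63.0 + 1.4142*I)
n(-9)*(L + A(3, 7)) = (-9)²*((-63 + I*√2) + 7) = 81*(-56 + I*√2) = -4536 + 81*I*√2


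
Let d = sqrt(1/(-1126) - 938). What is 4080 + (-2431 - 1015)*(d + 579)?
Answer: -1991154 - 1723*I*sqrt(1189268814)/563 ≈ -1.9912e+6 - 1.0554e+5*I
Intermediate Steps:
d = I*sqrt(1189268814)/1126 (d = sqrt(-1/1126 - 938) = sqrt(-1056189/1126) = I*sqrt(1189268814)/1126 ≈ 30.627*I)
4080 + (-2431 - 1015)*(d + 579) = 4080 + (-2431 - 1015)*(I*sqrt(1189268814)/1126 + 579) = 4080 - 3446*(579 + I*sqrt(1189268814)/1126) = 4080 + (-1995234 - 1723*I*sqrt(1189268814)/563) = -1991154 - 1723*I*sqrt(1189268814)/563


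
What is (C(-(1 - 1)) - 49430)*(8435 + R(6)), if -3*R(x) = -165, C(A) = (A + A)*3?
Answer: -419660700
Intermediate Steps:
C(A) = 6*A (C(A) = (2*A)*3 = 6*A)
R(x) = 55 (R(x) = -⅓*(-165) = 55)
(C(-(1 - 1)) - 49430)*(8435 + R(6)) = (6*(-(1 - 1)) - 49430)*(8435 + 55) = (6*(-1*0) - 49430)*8490 = (6*0 - 49430)*8490 = (0 - 49430)*8490 = -49430*8490 = -419660700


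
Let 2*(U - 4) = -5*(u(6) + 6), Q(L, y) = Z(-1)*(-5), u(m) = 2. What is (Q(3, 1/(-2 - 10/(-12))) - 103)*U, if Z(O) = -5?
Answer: 1248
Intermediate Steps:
Q(L, y) = 25 (Q(L, y) = -5*(-5) = 25)
U = -16 (U = 4 + (-5*(2 + 6))/2 = 4 + (-5*8)/2 = 4 + (½)*(-40) = 4 - 20 = -16)
(Q(3, 1/(-2 - 10/(-12))) - 103)*U = (25 - 103)*(-16) = -78*(-16) = 1248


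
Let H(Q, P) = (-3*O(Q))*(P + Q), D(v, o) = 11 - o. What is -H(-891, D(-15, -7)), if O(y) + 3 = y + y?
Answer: 4674915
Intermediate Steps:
O(y) = -3 + 2*y (O(y) = -3 + (y + y) = -3 + 2*y)
H(Q, P) = (9 - 6*Q)*(P + Q) (H(Q, P) = (-3*(-3 + 2*Q))*(P + Q) = (9 - 6*Q)*(P + Q))
-H(-891, D(-15, -7)) = -(-3)*(-3 + 2*(-891))*((11 - 1*(-7)) - 891) = -(-3)*(-3 - 1782)*((11 + 7) - 891) = -(-3)*(-1785)*(18 - 891) = -(-3)*(-1785)*(-873) = -1*(-4674915) = 4674915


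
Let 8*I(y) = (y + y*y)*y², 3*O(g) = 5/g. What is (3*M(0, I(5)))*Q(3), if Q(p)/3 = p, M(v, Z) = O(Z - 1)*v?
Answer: 0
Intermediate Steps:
O(g) = 5/(3*g) (O(g) = (5/g)/3 = 5/(3*g))
I(y) = y²*(y + y²)/8 (I(y) = ((y + y*y)*y²)/8 = ((y + y²)*y²)/8 = (y²*(y + y²))/8 = y²*(y + y²)/8)
M(v, Z) = 5*v/(3*(-1 + Z)) (M(v, Z) = (5/(3*(Z - 1)))*v = (5/(3*(-1 + Z)))*v = 5*v/(3*(-1 + Z)))
Q(p) = 3*p
(3*M(0, I(5)))*Q(3) = (3*((5/3)*0/(-1 + (⅛)*5³*(1 + 5))))*(3*3) = (3*((5/3)*0/(-1 + (⅛)*125*6)))*9 = (3*((5/3)*0/(-1 + 375/4)))*9 = (3*((5/3)*0/(371/4)))*9 = (3*((5/3)*0*(4/371)))*9 = (3*0)*9 = 0*9 = 0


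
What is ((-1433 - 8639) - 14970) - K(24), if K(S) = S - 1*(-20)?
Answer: -25086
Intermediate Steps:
K(S) = 20 + S (K(S) = S + 20 = 20 + S)
((-1433 - 8639) - 14970) - K(24) = ((-1433 - 8639) - 14970) - (20 + 24) = (-10072 - 14970) - 1*44 = -25042 - 44 = -25086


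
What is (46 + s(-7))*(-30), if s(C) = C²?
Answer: -2850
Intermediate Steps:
(46 + s(-7))*(-30) = (46 + (-7)²)*(-30) = (46 + 49)*(-30) = 95*(-30) = -2850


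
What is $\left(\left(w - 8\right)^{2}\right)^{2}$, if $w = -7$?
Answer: $50625$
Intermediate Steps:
$\left(\left(w - 8\right)^{2}\right)^{2} = \left(\left(-7 - 8\right)^{2}\right)^{2} = \left(\left(-15\right)^{2}\right)^{2} = 225^{2} = 50625$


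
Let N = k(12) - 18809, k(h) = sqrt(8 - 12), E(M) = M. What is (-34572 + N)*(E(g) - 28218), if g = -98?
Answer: 1511536396 - 56632*I ≈ 1.5115e+9 - 56632.0*I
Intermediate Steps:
k(h) = 2*I (k(h) = sqrt(-4) = 2*I)
N = -18809 + 2*I (N = 2*I - 18809 = -18809 + 2*I ≈ -18809.0 + 2.0*I)
(-34572 + N)*(E(g) - 28218) = (-34572 + (-18809 + 2*I))*(-98 - 28218) = (-53381 + 2*I)*(-28316) = 1511536396 - 56632*I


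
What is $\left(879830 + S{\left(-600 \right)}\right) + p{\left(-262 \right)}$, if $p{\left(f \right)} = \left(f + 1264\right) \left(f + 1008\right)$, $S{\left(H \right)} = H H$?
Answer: $1987322$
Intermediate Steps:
$S{\left(H \right)} = H^{2}$
$p{\left(f \right)} = \left(1008 + f\right) \left(1264 + f\right)$ ($p{\left(f \right)} = \left(1264 + f\right) \left(1008 + f\right) = \left(1008 + f\right) \left(1264 + f\right)$)
$\left(879830 + S{\left(-600 \right)}\right) + p{\left(-262 \right)} = \left(879830 + \left(-600\right)^{2}\right) + \left(1274112 + \left(-262\right)^{2} + 2272 \left(-262\right)\right) = \left(879830 + 360000\right) + \left(1274112 + 68644 - 595264\right) = 1239830 + 747492 = 1987322$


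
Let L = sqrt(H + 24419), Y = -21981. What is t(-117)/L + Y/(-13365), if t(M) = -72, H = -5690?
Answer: 7327/4455 - 24*sqrt(2081)/2081 ≈ 1.1186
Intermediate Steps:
L = 3*sqrt(2081) (L = sqrt(-5690 + 24419) = sqrt(18729) = 3*sqrt(2081) ≈ 136.85)
t(-117)/L + Y/(-13365) = -72*sqrt(2081)/6243 - 21981/(-13365) = -24*sqrt(2081)/2081 - 21981*(-1/13365) = -24*sqrt(2081)/2081 + 7327/4455 = 7327/4455 - 24*sqrt(2081)/2081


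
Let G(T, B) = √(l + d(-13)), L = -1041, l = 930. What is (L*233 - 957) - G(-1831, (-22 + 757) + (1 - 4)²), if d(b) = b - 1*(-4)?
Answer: -243510 - √921 ≈ -2.4354e+5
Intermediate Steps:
d(b) = 4 + b (d(b) = b + 4 = 4 + b)
G(T, B) = √921 (G(T, B) = √(930 + (4 - 13)) = √(930 - 9) = √921)
(L*233 - 957) - G(-1831, (-22 + 757) + (1 - 4)²) = (-1041*233 - 957) - √921 = (-242553 - 957) - √921 = -243510 - √921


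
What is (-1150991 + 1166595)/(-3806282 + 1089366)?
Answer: -3901/679229 ≈ -0.0057433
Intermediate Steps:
(-1150991 + 1166595)/(-3806282 + 1089366) = 15604/(-2716916) = 15604*(-1/2716916) = -3901/679229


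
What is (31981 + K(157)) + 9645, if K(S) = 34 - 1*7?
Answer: 41653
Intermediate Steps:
K(S) = 27 (K(S) = 34 - 7 = 27)
(31981 + K(157)) + 9645 = (31981 + 27) + 9645 = 32008 + 9645 = 41653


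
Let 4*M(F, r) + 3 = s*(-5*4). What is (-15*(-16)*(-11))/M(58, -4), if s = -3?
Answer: -3520/19 ≈ -185.26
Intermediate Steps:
M(F, r) = 57/4 (M(F, r) = -3/4 + (-(-15)*4)/4 = -3/4 + (-3*(-20))/4 = -3/4 + (1/4)*60 = -3/4 + 15 = 57/4)
(-15*(-16)*(-11))/M(58, -4) = (-15*(-16)*(-11))/(57/4) = (240*(-11))*(4/57) = -2640*4/57 = -3520/19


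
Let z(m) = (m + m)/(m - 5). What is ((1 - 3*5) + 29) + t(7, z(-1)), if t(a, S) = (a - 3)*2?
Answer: 23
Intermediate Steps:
z(m) = 2*m/(-5 + m) (z(m) = (2*m)/(-5 + m) = 2*m/(-5 + m))
t(a, S) = -6 + 2*a (t(a, S) = (-3 + a)*2 = -6 + 2*a)
((1 - 3*5) + 29) + t(7, z(-1)) = ((1 - 3*5) + 29) + (-6 + 2*7) = ((1 - 15) + 29) + (-6 + 14) = (-14 + 29) + 8 = 15 + 8 = 23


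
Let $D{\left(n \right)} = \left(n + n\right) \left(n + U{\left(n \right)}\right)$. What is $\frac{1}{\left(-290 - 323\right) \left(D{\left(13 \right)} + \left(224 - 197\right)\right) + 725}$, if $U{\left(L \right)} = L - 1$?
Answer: $- \frac{1}{414276} \approx -2.4138 \cdot 10^{-6}$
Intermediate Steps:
$U{\left(L \right)} = -1 + L$
$D{\left(n \right)} = 2 n \left(-1 + 2 n\right)$ ($D{\left(n \right)} = \left(n + n\right) \left(n + \left(-1 + n\right)\right) = 2 n \left(-1 + 2 n\right)$)
$\frac{1}{\left(-290 - 323\right) \left(D{\left(13 \right)} + \left(224 - 197\right)\right) + 725} = \frac{1}{\left(-290 - 323\right) \left(2 \cdot 13 \left(-1 + 2 \cdot 13\right) + \left(224 - 197\right)\right) + 725} = \frac{1}{- 613 \left(2 \cdot 13 \left(-1 + 26\right) + \left(224 - 197\right)\right) + 725} = \frac{1}{- 613 \left(2 \cdot 13 \cdot 25 + 27\right) + 725} = \frac{1}{- 613 \left(650 + 27\right) + 725} = \frac{1}{\left(-613\right) 677 + 725} = \frac{1}{-415001 + 725} = \frac{1}{-414276} = - \frac{1}{414276}$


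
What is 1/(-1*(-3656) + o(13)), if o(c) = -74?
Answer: 1/3582 ≈ 0.00027917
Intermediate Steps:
1/(-1*(-3656) + o(13)) = 1/(-1*(-3656) - 74) = 1/(3656 - 74) = 1/3582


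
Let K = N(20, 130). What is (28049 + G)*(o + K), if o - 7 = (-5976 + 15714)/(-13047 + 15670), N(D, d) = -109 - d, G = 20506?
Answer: -29074636890/2623 ≈ -1.1084e+7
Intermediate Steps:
K = -239 (K = -109 - 1*130 = -109 - 130 = -239)
o = 28099/2623 (o = 7 + (-5976 + 15714)/(-13047 + 15670) = 7 + 9738/2623 = 28099/2623 ≈ 10.713)
(28049 + G)*(o + K) = (28049 + 20506)*(28099/2623 - 239) = 48555*(-598798/2623) = -29074636890/2623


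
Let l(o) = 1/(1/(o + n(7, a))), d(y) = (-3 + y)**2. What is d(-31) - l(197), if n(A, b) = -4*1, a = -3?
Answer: 963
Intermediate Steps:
n(A, b) = -4
l(o) = -4 + o (l(o) = 1/(1/(o - 4)) = 1/(1/(-4 + o)) = -4 + o)
d(-31) - l(197) = (-3 - 31)**2 - (-4 + 197) = (-34)**2 - 1*193 = 1156 - 193 = 963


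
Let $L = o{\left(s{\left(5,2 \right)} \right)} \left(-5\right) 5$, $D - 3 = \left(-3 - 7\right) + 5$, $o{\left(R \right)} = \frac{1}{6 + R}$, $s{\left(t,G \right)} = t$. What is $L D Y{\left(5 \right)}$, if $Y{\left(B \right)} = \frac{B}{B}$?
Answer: $\frac{50}{11} \approx 4.5455$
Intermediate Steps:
$Y{\left(B \right)} = 1$
$D = -2$ ($D = 3 + \left(\left(-3 - 7\right) + 5\right) = 3 + \left(-10 + 5\right) = 3 - 5 = -2$)
$L = - \frac{25}{11}$ ($L = \frac{1}{6 + 5} \left(-5\right) 5 = \frac{1}{11} \left(-5\right) 5 = \left(- \frac{5}{11}\right) 5 = - \frac{25}{11} \approx -2.2727$)
$L D Y{\left(5 \right)} = \left(- \frac{25}{11}\right) \left(-2\right) 1 = \frac{50}{11} \cdot 1 = \frac{50}{11}$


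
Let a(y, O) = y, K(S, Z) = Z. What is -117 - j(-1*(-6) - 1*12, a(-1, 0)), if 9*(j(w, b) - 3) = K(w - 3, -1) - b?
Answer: -120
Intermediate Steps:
j(w, b) = 26/9 - b/9 (j(w, b) = 3 + (-1 - b)/9 = 3 + (-⅑ - b/9) = 26/9 - b/9)
-117 - j(-1*(-6) - 1*12, a(-1, 0)) = -117 - (26/9 - ⅑*(-1)) = -117 - (26/9 + ⅑) = -117 - 1*3 = -117 - 3 = -120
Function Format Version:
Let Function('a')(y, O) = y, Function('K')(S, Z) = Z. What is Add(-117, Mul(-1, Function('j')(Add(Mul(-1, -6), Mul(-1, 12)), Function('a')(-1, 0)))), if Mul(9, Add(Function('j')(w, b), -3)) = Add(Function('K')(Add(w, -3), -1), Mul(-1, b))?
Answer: -120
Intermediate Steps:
Function('j')(w, b) = Add(Rational(26, 9), Mul(Rational(-1, 9), b)) (Function('j')(w, b) = Add(3, Mul(Rational(1, 9), Add(-1, Mul(-1, b)))) = Add(3, Add(Rational(-1, 9), Mul(Rational(-1, 9), b))) = Add(Rational(26, 9), Mul(Rational(-1, 9), b)))
Add(-117, Mul(-1, Function('j')(Add(Mul(-1, -6), Mul(-1, 12)), Function('a')(-1, 0)))) = Add(-117, Mul(-1, Add(Rational(26, 9), Mul(Rational(-1, 9), -1)))) = Add(-117, Mul(-1, Add(Rational(26, 9), Rational(1, 9)))) = Add(-117, Mul(-1, 3)) = Add(-117, -3) = -120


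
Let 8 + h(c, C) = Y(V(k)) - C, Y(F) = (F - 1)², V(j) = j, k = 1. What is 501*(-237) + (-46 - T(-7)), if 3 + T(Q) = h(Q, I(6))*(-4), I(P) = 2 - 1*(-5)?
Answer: -118840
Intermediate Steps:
I(P) = 7 (I(P) = 2 + 5 = 7)
Y(F) = (-1 + F)²
h(c, C) = -8 - C (h(c, C) = -8 + ((-1 + 1)² - C) = -8 + (0² - C) = -8 + (0 - C) = -8 - C)
T(Q) = 57 (T(Q) = -3 + (-8 - 1*7)*(-4) = -3 + (-8 - 7)*(-4) = -3 - 15*(-4) = -3 + 60 = 57)
501*(-237) + (-46 - T(-7)) = 501*(-237) + (-46 - 1*57) = -118737 + (-46 - 57) = -118737 - 103 = -118840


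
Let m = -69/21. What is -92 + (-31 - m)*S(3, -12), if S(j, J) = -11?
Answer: 1490/7 ≈ 212.86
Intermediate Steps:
m = -23/7 (m = -69*1/21 = -23/7 ≈ -3.2857)
-92 + (-31 - m)*S(3, -12) = -92 + (-31 - 1*(-23/7))*(-11) = -92 + (-31 + 23/7)*(-11) = -92 - 194/7*(-11) = -92 + 2134/7 = 1490/7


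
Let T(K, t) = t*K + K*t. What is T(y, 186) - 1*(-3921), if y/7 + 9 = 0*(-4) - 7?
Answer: -37743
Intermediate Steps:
y = -112 (y = -63 + 7*(0*(-4) - 7) = -63 + 7*(0 - 7) = -63 + 7*(-7) = -63 - 49 = -112)
T(K, t) = 2*K*t (T(K, t) = K*t + K*t = 2*K*t)
T(y, 186) - 1*(-3921) = 2*(-112)*186 - 1*(-3921) = -41664 + 3921 = -37743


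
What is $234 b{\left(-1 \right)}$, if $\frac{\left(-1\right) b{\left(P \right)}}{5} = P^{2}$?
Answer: $-1170$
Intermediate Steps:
$b{\left(P \right)} = - 5 P^{2}$
$234 b{\left(-1 \right)} = 234 \left(- 5 \left(-1\right)^{2}\right) = 234 \left(\left(-5\right) 1\right) = 234 \left(-5\right) = -1170$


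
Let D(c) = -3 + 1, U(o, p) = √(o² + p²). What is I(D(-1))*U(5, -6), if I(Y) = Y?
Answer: -2*√61 ≈ -15.620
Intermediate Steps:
D(c) = -2
I(D(-1))*U(5, -6) = -2*√(5² + (-6)²) = -2*√(25 + 36) = -2*√61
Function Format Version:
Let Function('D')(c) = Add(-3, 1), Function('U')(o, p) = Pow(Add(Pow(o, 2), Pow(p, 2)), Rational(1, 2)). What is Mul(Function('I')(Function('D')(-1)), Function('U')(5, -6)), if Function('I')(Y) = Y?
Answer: Mul(-2, Pow(61, Rational(1, 2))) ≈ -15.620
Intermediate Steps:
Function('D')(c) = -2
Mul(Function('I')(Function('D')(-1)), Function('U')(5, -6)) = Mul(-2, Pow(Add(Pow(5, 2), Pow(-6, 2)), Rational(1, 2))) = Mul(-2, Pow(Add(25, 36), Rational(1, 2))) = Mul(-2, Pow(61, Rational(1, 2)))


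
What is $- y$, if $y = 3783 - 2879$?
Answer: $-904$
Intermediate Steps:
$y = 904$ ($y = 3783 - 2879 = 904$)
$- y = \left(-1\right) 904 = -904$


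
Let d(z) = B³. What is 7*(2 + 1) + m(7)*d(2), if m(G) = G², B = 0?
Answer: 21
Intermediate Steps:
d(z) = 0 (d(z) = 0³ = 0)
7*(2 + 1) + m(7)*d(2) = 7*(2 + 1) + 7²*0 = 7*3 + 49*0 = 21 + 0 = 21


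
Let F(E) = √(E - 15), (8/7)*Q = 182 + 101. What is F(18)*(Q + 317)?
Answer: 4517*√3/8 ≈ 977.96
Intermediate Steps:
Q = 1981/8 (Q = 7*(182 + 101)/8 = (7/8)*283 = 1981/8 ≈ 247.63)
F(E) = √(-15 + E)
F(18)*(Q + 317) = √(-15 + 18)*(1981/8 + 317) = √3*(4517/8) = 4517*√3/8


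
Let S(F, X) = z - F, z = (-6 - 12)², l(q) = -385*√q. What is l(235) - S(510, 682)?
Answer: 186 - 385*√235 ≈ -5715.9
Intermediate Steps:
z = 324 (z = (-18)² = 324)
S(F, X) = 324 - F
l(235) - S(510, 682) = -385*√235 - (324 - 1*510) = -385*√235 - (324 - 510) = -385*√235 - 1*(-186) = -385*√235 + 186 = 186 - 385*√235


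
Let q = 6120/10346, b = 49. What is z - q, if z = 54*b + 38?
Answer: 13881272/5173 ≈ 2683.4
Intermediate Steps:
z = 2684 (z = 54*49 + 38 = 2646 + 38 = 2684)
q = 3060/5173 (q = 6120*(1/10346) = 3060/5173 ≈ 0.59153)
z - q = 2684 - 1*3060/5173 = 2684 - 3060/5173 = 13881272/5173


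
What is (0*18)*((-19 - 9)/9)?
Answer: 0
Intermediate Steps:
(0*18)*((-19 - 9)/9) = 0*(-28*⅑) = 0*(-28/9) = 0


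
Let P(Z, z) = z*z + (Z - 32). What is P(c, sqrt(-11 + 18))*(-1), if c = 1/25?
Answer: 624/25 ≈ 24.960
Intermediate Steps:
c = 1/25 ≈ 0.040000
P(Z, z) = -32 + Z + z**2 (P(Z, z) = z**2 + (-32 + Z) = -32 + Z + z**2)
P(c, sqrt(-11 + 18))*(-1) = (-32 + 1/25 + (sqrt(-11 + 18))**2)*(-1) = (-32 + 1/25 + (sqrt(7))**2)*(-1) = (-32 + 1/25 + 7)*(-1) = -624/25*(-1) = 624/25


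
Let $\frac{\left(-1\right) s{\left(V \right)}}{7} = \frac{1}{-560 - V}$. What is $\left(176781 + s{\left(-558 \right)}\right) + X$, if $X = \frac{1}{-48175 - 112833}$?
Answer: $\frac{28463718775}{161008} \approx 1.7678 \cdot 10^{5}$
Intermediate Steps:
$X = - \frac{1}{161008}$ ($X = \frac{1}{-161008} = - \frac{1}{161008} \approx -6.2109 \cdot 10^{-6}$)
$s{\left(V \right)} = - \frac{7}{-560 - V}$
$\left(176781 + s{\left(-558 \right)}\right) + X = \left(176781 + \frac{7}{560 - 558}\right) - \frac{1}{161008} = \left(176781 + \frac{7}{2}\right) - \frac{1}{161008} = \frac{353569}{2} - \frac{1}{161008} = \frac{28463718775}{161008}$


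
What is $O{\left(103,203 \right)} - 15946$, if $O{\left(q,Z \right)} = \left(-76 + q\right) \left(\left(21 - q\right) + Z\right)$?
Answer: $-12679$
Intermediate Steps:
$O{\left(q,Z \right)} = \left(-76 + q\right) \left(21 + Z - q\right)$
$O{\left(103,203 \right)} - 15946 = \left(-1596 - 103^{2} - 15428 + 97 \cdot 103 + 203 \cdot 103\right) - 15946 = \left(-1596 - 10609 - 15428 + 9991 + 20909\right) - 15946 = 3267 - 15946 = -12679$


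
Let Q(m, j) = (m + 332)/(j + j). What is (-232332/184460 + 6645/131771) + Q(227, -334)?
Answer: -8304773899159/4059181936220 ≈ -2.0459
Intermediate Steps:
Q(m, j) = (332 + m)/(2*j) (Q(m, j) = (332 + m)/((2*j)) = (332 + m)*(1/(2*j)) = (332 + m)/(2*j))
(-232332/184460 + 6645/131771) + Q(227, -334) = (-232332/184460 + 6645/131771) + (1/2)*(332 + 227)/(-334) = (-232332*1/184460 + 6645*(1/131771)) + (1/2)*(-1/334)*559 = (-58083/46115 + 6645/131771) - 559/668 = -7347220818/6076619665 - 559/668 = -8304773899159/4059181936220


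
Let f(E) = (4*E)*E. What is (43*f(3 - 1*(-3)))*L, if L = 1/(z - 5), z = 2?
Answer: -2064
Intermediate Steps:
L = -⅓ (L = 1/(2 - 5) = 1/(-3) = -⅓ ≈ -0.33333)
f(E) = 4*E²
(43*f(3 - 1*(-3)))*L = (43*(4*(3 - 1*(-3))²))*(-⅓) = (43*(4*(3 + 3)²))*(-⅓) = (43*(4*6²))*(-⅓) = (43*(4*36))*(-⅓) = (43*144)*(-⅓) = 6192*(-⅓) = -2064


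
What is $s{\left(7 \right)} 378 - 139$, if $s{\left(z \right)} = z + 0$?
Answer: $2507$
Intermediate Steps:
$s{\left(z \right)} = z$
$s{\left(7 \right)} 378 - 139 = 7 \cdot 378 - 139 = 2646 - 139 = 2507$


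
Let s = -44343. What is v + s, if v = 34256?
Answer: -10087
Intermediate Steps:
v + s = 34256 - 44343 = -10087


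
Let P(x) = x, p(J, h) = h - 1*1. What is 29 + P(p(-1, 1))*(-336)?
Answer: 29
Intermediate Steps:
p(J, h) = -1 + h (p(J, h) = h - 1 = -1 + h)
29 + P(p(-1, 1))*(-336) = 29 + (-1 + 1)*(-336) = 29 + 0*(-336) = 29 + 0 = 29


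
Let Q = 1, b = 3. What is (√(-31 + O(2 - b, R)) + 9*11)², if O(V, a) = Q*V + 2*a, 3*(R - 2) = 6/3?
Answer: 29323/3 + 264*I*√15 ≈ 9774.3 + 1022.5*I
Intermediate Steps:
R = 8/3 (R = 2 + (6/3)/3 = 2 + (6*(⅓))/3 = 2 + (⅓)*2 = 2 + ⅔ = 8/3 ≈ 2.6667)
O(V, a) = V + 2*a (O(V, a) = 1*V + 2*a = V + 2*a)
(√(-31 + O(2 - b, R)) + 9*11)² = (√(-31 + ((2 - 1*3) + 2*(8/3))) + 9*11)² = (√(-31 + ((2 - 3) + 16/3)) + 99)² = (√(-31 + (-1 + 16/3)) + 99)² = (√(-31 + 13/3) + 99)² = (√(-80/3) + 99)² = (4*I*√15/3 + 99)² = (99 + 4*I*√15/3)²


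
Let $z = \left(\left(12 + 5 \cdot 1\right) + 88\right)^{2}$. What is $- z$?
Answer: $-11025$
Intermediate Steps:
$z = 11025$ ($z = \left(\left(12 + 5\right) + 88\right)^{2} = \left(17 + 88\right)^{2} = 105^{2} = 11025$)
$- z = \left(-1\right) 11025 = -11025$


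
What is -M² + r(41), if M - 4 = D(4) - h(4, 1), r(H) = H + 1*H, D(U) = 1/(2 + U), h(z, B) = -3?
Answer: 1103/36 ≈ 30.639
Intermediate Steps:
r(H) = 2*H (r(H) = H + H = 2*H)
M = 43/6 (M = 4 + (1/(2 + 4) - 1*(-3)) = 4 + (1/6 + 3) = 4 + (⅙ + 3) = 4 + 19/6 = 43/6 ≈ 7.1667)
-M² + r(41) = -(43/6)² + 2*41 = -1*1849/36 + 82 = -1849/36 + 82 = 1103/36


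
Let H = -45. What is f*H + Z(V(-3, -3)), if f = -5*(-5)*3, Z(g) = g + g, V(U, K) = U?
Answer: -3381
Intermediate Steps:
Z(g) = 2*g
f = 75 (f = 25*3 = 75)
f*H + Z(V(-3, -3)) = 75*(-45) + 2*(-3) = -3375 - 6 = -3381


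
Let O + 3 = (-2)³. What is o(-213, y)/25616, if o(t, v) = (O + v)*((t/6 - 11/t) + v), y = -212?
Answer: 23507099/10912416 ≈ 2.1542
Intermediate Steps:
O = -11 (O = -3 + (-2)³ = -3 - 8 = -11)
o(t, v) = (-11 + v)*(v - 11/t + t/6) (o(t, v) = (-11 + v)*((t/6 - 11/t) + v) = (-11 + v)*((-11/t + t/6) + v) = (-11 + v)*(v - 11/t + t/6))
o(-213, y)/25616 = ((⅙)*(726 - 66*(-212) - 213*(-66*(-212) - 11*(-213) + 6*(-212)² - 213*(-212)))/(-213))/25616 = ((⅙)*(-1/213)*(726 + 13992 - 213*(13992 + 2343 + 6*44944 + 45156)))*(1/25616) = ((⅙)*(-1/213)*(726 + 13992 - 213*(13992 + 2343 + 269664 + 45156)))*(1/25616) = ((⅙)*(-1/213)*(726 + 13992 - 213*331155))*(1/25616) = ((⅙)*(-1/213)*(726 + 13992 - 70536015))*(1/25616) = ((⅙)*(-1/213)*(-70521297))*(1/25616) = (23507099/426)*(1/25616) = 23507099/10912416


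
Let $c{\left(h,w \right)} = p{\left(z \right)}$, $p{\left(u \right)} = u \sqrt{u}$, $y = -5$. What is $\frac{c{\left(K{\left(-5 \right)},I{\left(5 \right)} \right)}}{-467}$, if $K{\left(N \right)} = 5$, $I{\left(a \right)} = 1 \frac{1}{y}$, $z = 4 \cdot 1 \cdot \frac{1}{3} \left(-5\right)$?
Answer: $\frac{40 i \sqrt{15}}{4203} \approx 0.036859 i$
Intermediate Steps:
$z = - \frac{20}{3}$ ($z = 4 \cdot 1 \cdot \frac{1}{3} \left(-5\right) = 4 \cdot \frac{1}{3} \left(-5\right) = \frac{4}{3} \left(-5\right) = - \frac{20}{3} \approx -6.6667$)
$p{\left(u \right)} = u^{\frac{3}{2}}$
$I{\left(a \right)} = - \frac{1}{5}$ ($I{\left(a \right)} = 1 \frac{1}{-5} = 1 \left(- \frac{1}{5}\right) = - \frac{1}{5}$)
$c{\left(h,w \right)} = - \frac{40 i \sqrt{15}}{9}$ ($c{\left(h,w \right)} = \left(- \frac{20}{3}\right)^{\frac{3}{2}} = - \frac{40 i \sqrt{15}}{9}$)
$\frac{c{\left(K{\left(-5 \right)},I{\left(5 \right)} \right)}}{-467} = \frac{\left(- \frac{40}{9}\right) i \sqrt{15}}{-467} = - \frac{40 i \sqrt{15}}{9} \left(- \frac{1}{467}\right) = \frac{40 i \sqrt{15}}{4203}$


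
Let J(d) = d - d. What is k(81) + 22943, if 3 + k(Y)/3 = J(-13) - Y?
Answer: 22691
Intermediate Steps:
J(d) = 0
k(Y) = -9 - 3*Y (k(Y) = -9 + 3*(0 - Y) = -9 + 3*(-Y) = -9 - 3*Y)
k(81) + 22943 = (-9 - 3*81) + 22943 = (-9 - 243) + 22943 = -252 + 22943 = 22691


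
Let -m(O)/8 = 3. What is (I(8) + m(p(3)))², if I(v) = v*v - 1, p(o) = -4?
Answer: 1521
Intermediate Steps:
I(v) = -1 + v² (I(v) = v² - 1 = -1 + v²)
m(O) = -24 (m(O) = -8*3 = -24)
(I(8) + m(p(3)))² = ((-1 + 8²) - 24)² = ((-1 + 64) - 24)² = (63 - 24)² = 39² = 1521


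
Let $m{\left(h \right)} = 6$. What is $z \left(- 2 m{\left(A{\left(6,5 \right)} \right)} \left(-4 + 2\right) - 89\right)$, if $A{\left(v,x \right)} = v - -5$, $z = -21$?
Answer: $1365$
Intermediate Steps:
$A{\left(v,x \right)} = 5 + v$ ($A{\left(v,x \right)} = v + 5 = 5 + v$)
$z \left(- 2 m{\left(A{\left(6,5 \right)} \right)} \left(-4 + 2\right) - 89\right) = - 21 \left(- 2 \cdot 6 \left(-4 + 2\right) - 89\right) = - 21 \left(- 2 \cdot 6 \left(-2\right) - 89\right) = - 21 \left(\left(-2\right) \left(-12\right) - 89\right) = - 21 \left(24 - 89\right) = \left(-21\right) \left(-65\right) = 1365$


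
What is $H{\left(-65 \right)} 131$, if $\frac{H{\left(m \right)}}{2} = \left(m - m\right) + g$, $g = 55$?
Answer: $14410$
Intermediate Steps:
$H{\left(m \right)} = 110$ ($H{\left(m \right)} = 2 \left(\left(m - m\right) + 55\right) = 2 \left(0 + 55\right) = 2 \cdot 55 = 110$)
$H{\left(-65 \right)} 131 = 110 \cdot 131 = 14410$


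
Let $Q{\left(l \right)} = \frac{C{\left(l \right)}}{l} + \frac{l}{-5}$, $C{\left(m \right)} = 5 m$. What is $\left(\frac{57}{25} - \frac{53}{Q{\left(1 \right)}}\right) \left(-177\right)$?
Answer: $\frac{310163}{200} \approx 1550.8$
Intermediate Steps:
$Q{\left(l \right)} = 5 - \frac{l}{5}$ ($Q{\left(l \right)} = \frac{5 l}{l} + \frac{l}{-5} = 5 + l \left(- \frac{1}{5}\right) = 5 - \frac{l}{5}$)
$\left(\frac{57}{25} - \frac{53}{Q{\left(1 \right)}}\right) \left(-177\right) = \left(\frac{57}{25} - \frac{53}{5 - \frac{1}{5}}\right) \left(-177\right) = \left(57 \cdot \frac{1}{25} - \frac{53}{5 - \frac{1}{5}}\right) \left(-177\right) = \left(\frac{57}{25} - \frac{53}{\frac{24}{5}}\right) \left(-177\right) = \left(\frac{57}{25} - \frac{265}{24}\right) \left(-177\right) = \left(- \frac{5257}{600}\right) \left(-177\right) = \frac{310163}{200}$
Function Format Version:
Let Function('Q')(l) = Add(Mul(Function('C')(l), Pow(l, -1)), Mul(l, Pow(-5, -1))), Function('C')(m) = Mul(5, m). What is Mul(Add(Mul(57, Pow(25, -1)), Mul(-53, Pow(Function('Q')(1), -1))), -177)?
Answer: Rational(310163, 200) ≈ 1550.8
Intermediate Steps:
Function('Q')(l) = Add(5, Mul(Rational(-1, 5), l)) (Function('Q')(l) = Add(Mul(Mul(5, l), Pow(l, -1)), Mul(l, Pow(-5, -1))) = Add(5, Mul(l, Rational(-1, 5))) = Add(5, Mul(Rational(-1, 5), l)))
Mul(Add(Mul(57, Pow(25, -1)), Mul(-53, Pow(Function('Q')(1), -1))), -177) = Mul(Add(Mul(57, Pow(25, -1)), Mul(-53, Pow(Add(5, Mul(Rational(-1, 5), 1)), -1))), -177) = Mul(Add(Mul(57, Rational(1, 25)), Mul(-53, Pow(Add(5, Rational(-1, 5)), -1))), -177) = Mul(Add(Rational(57, 25), Mul(-53, Pow(Rational(24, 5), -1))), -177) = Mul(Add(Rational(57, 25), Mul(-53, Rational(5, 24))), -177) = Mul(Add(Rational(57, 25), Rational(-265, 24)), -177) = Mul(Rational(-5257, 600), -177) = Rational(310163, 200)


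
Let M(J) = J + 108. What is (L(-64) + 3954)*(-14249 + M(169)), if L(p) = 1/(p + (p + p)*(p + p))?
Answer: -225400778533/4080 ≈ -5.5245e+7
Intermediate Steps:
M(J) = 108 + J
L(p) = 1/(p + 4*p**2) (L(p) = 1/(p + (2*p)*(2*p)) = 1/(p + 4*p**2))
(L(-64) + 3954)*(-14249 + M(169)) = (1/((-64)*(1 + 4*(-64))) + 3954)*(-14249 + (108 + 169)) = (-1/(64*(1 - 256)) + 3954)*(-14249 + 277) = (-1/64/(-255) + 3954)*(-13972) = (-1/64*(-1/255) + 3954)*(-13972) = (1/16320 + 3954)*(-13972) = (64529281/16320)*(-13972) = -225400778533/4080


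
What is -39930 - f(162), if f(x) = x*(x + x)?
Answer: -92418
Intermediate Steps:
f(x) = 2*x² (f(x) = x*(2*x) = 2*x²)
-39930 - f(162) = -39930 - 2*162² = -39930 - 2*26244 = -39930 - 1*52488 = -39930 - 52488 = -92418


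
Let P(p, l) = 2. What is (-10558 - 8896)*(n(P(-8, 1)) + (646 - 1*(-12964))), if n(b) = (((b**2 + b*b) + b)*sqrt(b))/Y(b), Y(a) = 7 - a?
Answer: -264768940 - 38908*sqrt(2) ≈ -2.6482e+8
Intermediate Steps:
n(b) = sqrt(b)*(b + 2*b**2)/(7 - b) (n(b) = (((b**2 + b*b) + b)*sqrt(b))/(7 - b) = (((b**2 + b**2) + b)*sqrt(b))/(7 - b) = ((2*b**2 + b)*sqrt(b))/(7 - b) = ((b + 2*b**2)*sqrt(b))/(7 - b) = (sqrt(b)*(b + 2*b**2))/(7 - b) = sqrt(b)*(b + 2*b**2)/(7 - b))
(-10558 - 8896)*(n(P(-8, 1)) + (646 - 1*(-12964))) = (-10558 - 8896)*(2**(3/2)*(-1 - 2*2)/(-7 + 2) + (646 - 1*(-12964))) = -19454*((2*sqrt(2))*(-1 - 4)/(-5) + (646 + 12964)) = -19454*((2*sqrt(2))*(-1/5)*(-5) + 13610) = -19454*(2*sqrt(2) + 13610) = -19454*(13610 + 2*sqrt(2)) = -264768940 - 38908*sqrt(2)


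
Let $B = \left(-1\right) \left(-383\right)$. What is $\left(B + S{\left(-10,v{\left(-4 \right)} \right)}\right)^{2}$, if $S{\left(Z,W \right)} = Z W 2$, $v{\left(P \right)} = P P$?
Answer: $3969$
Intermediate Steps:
$B = 383$
$v{\left(P \right)} = P^{2}$
$S{\left(Z,W \right)} = 2 W Z$ ($S{\left(Z,W \right)} = W Z 2 = 2 W Z$)
$\left(B + S{\left(-10,v{\left(-4 \right)} \right)}\right)^{2} = \left(383 + 2 \left(-4\right)^{2} \left(-10\right)\right)^{2} = \left(383 + 2 \cdot 16 \left(-10\right)\right)^{2} = \left(383 - 320\right)^{2} = 63^{2} = 3969$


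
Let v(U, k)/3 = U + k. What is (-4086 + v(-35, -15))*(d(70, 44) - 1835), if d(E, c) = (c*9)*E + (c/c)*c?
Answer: -109835244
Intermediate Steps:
d(E, c) = c + 9*E*c (d(E, c) = (9*c)*E + 1*c = 9*E*c + c = c + 9*E*c)
v(U, k) = 3*U + 3*k (v(U, k) = 3*(U + k) = 3*U + 3*k)
(-4086 + v(-35, -15))*(d(70, 44) - 1835) = (-4086 + (3*(-35) + 3*(-15)))*(44*(1 + 9*70) - 1835) = (-4086 + (-105 - 45))*(44*(1 + 630) - 1835) = (-4086 - 150)*(44*631 - 1835) = -4236*(27764 - 1835) = -4236*25929 = -109835244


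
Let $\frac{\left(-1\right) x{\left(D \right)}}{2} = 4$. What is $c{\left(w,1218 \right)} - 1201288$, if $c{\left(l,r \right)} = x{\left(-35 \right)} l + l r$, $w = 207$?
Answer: $-950818$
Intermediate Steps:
$x{\left(D \right)} = -8$ ($x{\left(D \right)} = \left(-2\right) 4 = -8$)
$c{\left(l,r \right)} = - 8 l + l r$
$c{\left(w,1218 \right)} - 1201288 = 207 \left(-8 + 1218\right) - 1201288 = 207 \cdot 1210 - 1201288 = 250470 - 1201288 = -950818$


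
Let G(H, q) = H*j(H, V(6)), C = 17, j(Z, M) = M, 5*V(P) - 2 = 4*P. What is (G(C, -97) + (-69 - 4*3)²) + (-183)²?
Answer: 200692/5 ≈ 40138.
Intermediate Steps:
V(P) = ⅖ + 4*P/5 (V(P) = ⅖ + (4*P)/5 = ⅖ + 4*P/5)
G(H, q) = 26*H/5 (G(H, q) = H*(⅖ + (⅘)*6) = H*(⅖ + 24/5) = H*(26/5) = 26*H/5)
(G(C, -97) + (-69 - 4*3)²) + (-183)² = ((26/5)*17 + (-69 - 4*3)²) + (-183)² = (442/5 + (-69 - 12)²) + 33489 = (442/5 + (-81)²) + 33489 = (442/5 + 6561) + 33489 = 33247/5 + 33489 = 200692/5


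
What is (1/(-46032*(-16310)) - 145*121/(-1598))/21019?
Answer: 6586234393999/12608767456007520 ≈ 0.00052235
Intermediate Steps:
(1/(-46032*(-16310)) - 145*121/(-1598))/21019 = (-1/46032*(-1/16310) - 17545*(-1/1598))*(1/21019) = (1/750781920 + 17545/1598)*(1/21019) = (6586234393999/599874754080)*(1/21019) = 6586234393999/12608767456007520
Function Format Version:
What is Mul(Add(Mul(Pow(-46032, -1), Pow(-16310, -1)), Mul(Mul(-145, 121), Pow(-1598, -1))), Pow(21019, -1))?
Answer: Rational(6586234393999, 12608767456007520) ≈ 0.00052235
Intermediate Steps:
Mul(Add(Mul(Pow(-46032, -1), Pow(-16310, -1)), Mul(Mul(-145, 121), Pow(-1598, -1))), Pow(21019, -1)) = Mul(Add(Mul(Rational(-1, 46032), Rational(-1, 16310)), Mul(-17545, Rational(-1, 1598))), Rational(1, 21019)) = Mul(Add(Rational(1, 750781920), Rational(17545, 1598)), Rational(1, 21019)) = Mul(Rational(6586234393999, 599874754080), Rational(1, 21019)) = Rational(6586234393999, 12608767456007520)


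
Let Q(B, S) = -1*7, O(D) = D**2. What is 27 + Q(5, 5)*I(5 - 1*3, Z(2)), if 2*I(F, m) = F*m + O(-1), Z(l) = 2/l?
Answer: 33/2 ≈ 16.500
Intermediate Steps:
Q(B, S) = -7
I(F, m) = 1/2 + F*m/2 (I(F, m) = (F*m + (-1)**2)/2 = (F*m + 1)/2 = (1 + F*m)/2 = 1/2 + F*m/2)
27 + Q(5, 5)*I(5 - 1*3, Z(2)) = 27 - 7*(1/2 + (5 - 1*3)*(2/2)/2) = 27 - 7*(1/2 + (5 - 3)*(2*(1/2))/2) = 27 - 7*(1/2 + (1/2)*2*1) = 27 - 7*(1/2 + 1) = 27 - 7*3/2 = 27 - 21/2 = 33/2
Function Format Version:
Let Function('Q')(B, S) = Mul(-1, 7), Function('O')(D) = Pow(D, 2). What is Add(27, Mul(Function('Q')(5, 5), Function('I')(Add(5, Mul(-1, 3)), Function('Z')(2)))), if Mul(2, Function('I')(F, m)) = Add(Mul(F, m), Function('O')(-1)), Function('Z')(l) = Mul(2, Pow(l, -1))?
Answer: Rational(33, 2) ≈ 16.500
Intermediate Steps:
Function('Q')(B, S) = -7
Function('I')(F, m) = Add(Rational(1, 2), Mul(Rational(1, 2), F, m)) (Function('I')(F, m) = Mul(Rational(1, 2), Add(Mul(F, m), Pow(-1, 2))) = Mul(Rational(1, 2), Add(Mul(F, m), 1)) = Mul(Rational(1, 2), Add(1, Mul(F, m))) = Add(Rational(1, 2), Mul(Rational(1, 2), F, m)))
Add(27, Mul(Function('Q')(5, 5), Function('I')(Add(5, Mul(-1, 3)), Function('Z')(2)))) = Add(27, Mul(-7, Add(Rational(1, 2), Mul(Rational(1, 2), Add(5, Mul(-1, 3)), Mul(2, Pow(2, -1)))))) = Add(27, Mul(-7, Add(Rational(1, 2), Mul(Rational(1, 2), Add(5, -3), Mul(2, Rational(1, 2)))))) = Add(27, Mul(-7, Add(Rational(1, 2), Mul(Rational(1, 2), 2, 1)))) = Add(27, Mul(-7, Add(Rational(1, 2), 1))) = Add(27, Mul(-7, Rational(3, 2))) = Add(27, Rational(-21, 2)) = Rational(33, 2)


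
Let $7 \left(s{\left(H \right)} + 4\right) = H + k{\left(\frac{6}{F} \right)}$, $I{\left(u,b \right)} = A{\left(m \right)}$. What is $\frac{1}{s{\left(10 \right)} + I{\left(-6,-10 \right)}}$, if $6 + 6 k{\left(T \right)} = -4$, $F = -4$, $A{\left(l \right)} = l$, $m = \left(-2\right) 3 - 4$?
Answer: $- \frac{21}{269} \approx -0.078067$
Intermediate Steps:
$m = -10$ ($m = -6 - 4 = -10$)
$I{\left(u,b \right)} = -10$
$k{\left(T \right)} = - \frac{5}{3}$ ($k{\left(T \right)} = -1 + \frac{1}{6} \left(-4\right) = -1 - \frac{2}{3} = - \frac{5}{3}$)
$s{\left(H \right)} = - \frac{89}{21} + \frac{H}{7}$ ($s{\left(H \right)} = -4 + \frac{H - \frac{5}{3}}{7} = -4 + \frac{- \frac{5}{3} + H}{7} = -4 + \left(- \frac{5}{21} + \frac{H}{7}\right) = - \frac{89}{21} + \frac{H}{7}$)
$\frac{1}{s{\left(10 \right)} + I{\left(-6,-10 \right)}} = \frac{1}{\left(- \frac{89}{21} + \frac{1}{7} \cdot 10\right) - 10} = \frac{1}{\left(- \frac{89}{21} + \frac{10}{7}\right) - 10} = \frac{1}{- \frac{59}{21} - 10} = \frac{1}{- \frac{269}{21}} = - \frac{21}{269}$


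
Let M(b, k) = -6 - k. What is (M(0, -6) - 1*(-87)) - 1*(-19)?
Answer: 106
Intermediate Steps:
(M(0, -6) - 1*(-87)) - 1*(-19) = ((-6 - 1*(-6)) - 1*(-87)) - 1*(-19) = ((-6 + 6) + 87) + 19 = (0 + 87) + 19 = 87 + 19 = 106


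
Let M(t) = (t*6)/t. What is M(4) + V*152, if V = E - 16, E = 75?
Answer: 8974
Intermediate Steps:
V = 59 (V = 75 - 16 = 59)
M(t) = 6 (M(t) = (6*t)/t = 6)
M(4) + V*152 = 6 + 59*152 = 6 + 8968 = 8974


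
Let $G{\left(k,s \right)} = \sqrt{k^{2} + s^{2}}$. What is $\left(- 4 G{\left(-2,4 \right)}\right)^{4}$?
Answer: $102400$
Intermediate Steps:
$\left(- 4 G{\left(-2,4 \right)}\right)^{4} = \left(- 4 \sqrt{\left(-2\right)^{2} + 4^{2}}\right)^{4} = \left(- 4 \sqrt{4 + 16}\right)^{4} = \left(- 4 \sqrt{20}\right)^{4} = \left(- 4 \cdot 2 \sqrt{5}\right)^{4} = \left(- 8 \sqrt{5}\right)^{4} = 102400$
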